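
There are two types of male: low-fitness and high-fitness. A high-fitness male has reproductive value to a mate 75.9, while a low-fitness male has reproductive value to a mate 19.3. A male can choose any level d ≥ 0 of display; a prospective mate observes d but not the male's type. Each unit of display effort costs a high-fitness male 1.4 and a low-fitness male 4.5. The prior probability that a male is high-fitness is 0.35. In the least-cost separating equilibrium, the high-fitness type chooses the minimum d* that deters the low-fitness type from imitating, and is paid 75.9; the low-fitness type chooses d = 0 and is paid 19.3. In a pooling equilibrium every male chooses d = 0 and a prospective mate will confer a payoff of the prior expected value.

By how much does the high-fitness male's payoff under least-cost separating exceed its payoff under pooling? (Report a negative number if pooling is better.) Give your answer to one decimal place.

Least-cost separating signal: d* solves 19.3 = 75.9 − 4.5·d*, so d* = (75.9 − 19.3)/4.5 ≈ 12.5778.
High-fitness type's separating payoff: 75.9 − 1.4 × d* = 75.9 − 1.4 × (75.9 − 19.3)/4.5 = 75.9 − 79.24/4.5 ≈ 58.291.
Pooling payoff: 0.35 × 75.9 + 0.65 × 19.3 = 39.11.
Difference: 58.291 − 39.11 = 19.181, i.e. 19.2 to one decimal place.
The high-fitness type prefers to separate.

19.2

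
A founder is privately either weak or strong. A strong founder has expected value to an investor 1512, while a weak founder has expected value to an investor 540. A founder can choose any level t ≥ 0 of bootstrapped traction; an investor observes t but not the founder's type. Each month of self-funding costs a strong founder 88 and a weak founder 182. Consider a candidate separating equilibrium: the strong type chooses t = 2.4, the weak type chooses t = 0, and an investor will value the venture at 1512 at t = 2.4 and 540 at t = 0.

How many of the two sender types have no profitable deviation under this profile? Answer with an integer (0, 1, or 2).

Weak type: stay at 0 → 540; mimic → 1512 − 182 × 2.4 = 1075.2. IC fails (540 < 1075.2).
Strong type: signal → 1512 − 88 × 2.4 = 1300.8; deviate to 0 → 540. IC holds (1300.8 ≥ 540).
1 of 2 constraints hold, so this profile is not an equilibrium.

1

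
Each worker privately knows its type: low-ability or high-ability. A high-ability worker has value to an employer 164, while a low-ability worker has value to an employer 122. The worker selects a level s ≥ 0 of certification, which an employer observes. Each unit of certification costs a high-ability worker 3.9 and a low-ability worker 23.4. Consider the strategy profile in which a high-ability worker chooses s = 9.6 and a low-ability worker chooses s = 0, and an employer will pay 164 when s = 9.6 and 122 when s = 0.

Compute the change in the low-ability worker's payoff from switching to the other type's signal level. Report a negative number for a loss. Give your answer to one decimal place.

Playing s = 0 the low-ability worker receives 122.
Deviating to s = 9.6 brings payment 164 at cost 23.4 × 9.6 = 224.64, netting -60.64.
Gain from deviating: -60.64 − 122 = -182.64, i.e. -182.6 to one decimal place.
The gain is negative, so the low-ability type's incentive-compatibility constraint is satisfied.

-182.6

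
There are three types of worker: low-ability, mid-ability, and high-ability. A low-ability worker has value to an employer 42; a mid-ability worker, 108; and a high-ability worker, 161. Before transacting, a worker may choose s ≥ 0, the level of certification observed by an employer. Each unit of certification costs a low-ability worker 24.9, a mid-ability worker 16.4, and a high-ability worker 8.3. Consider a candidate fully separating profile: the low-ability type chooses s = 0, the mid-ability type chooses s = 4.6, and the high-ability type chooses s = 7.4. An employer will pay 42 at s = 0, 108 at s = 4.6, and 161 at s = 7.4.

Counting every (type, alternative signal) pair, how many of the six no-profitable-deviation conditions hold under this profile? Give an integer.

Mid-ability (own payoff 108 − 16.4×4.6 = 32.56): to s=0 gives 42 → profitable ✗; to s=7.4 gives 161 − 16.4×7.4 = 39.64 → profitable ✗.
High-ability (own payoff 161 − 8.3×7.4 = 99.58): to s=0 gives 42 → no gain ✓; to s=4.6 gives 108 − 8.3×4.6 = 69.82 → no gain ✓.
Low-ability (own payoff 42): to s=4.6 gives 108 − 24.9×4.6 = -6.54 → no gain ✓; to s=7.4 gives 161 − 24.9×7.4 = -23.26 → no gain ✓.
4 of the 6 constraints hold; not an equilibrium.

4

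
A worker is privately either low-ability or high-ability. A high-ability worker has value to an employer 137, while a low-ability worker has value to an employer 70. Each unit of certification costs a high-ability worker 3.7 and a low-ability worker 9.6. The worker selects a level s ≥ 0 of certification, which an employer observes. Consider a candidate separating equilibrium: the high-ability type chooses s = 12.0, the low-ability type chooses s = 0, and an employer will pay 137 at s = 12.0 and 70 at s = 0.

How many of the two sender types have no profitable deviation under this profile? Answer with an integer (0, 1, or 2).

2

High-ability type: signal → 137 − 3.7 × 12.0 = 92.6; deviate to 0 → 70. IC holds (92.6 ≥ 70).
Low-ability type: stay at 0 → 70; mimic → 137 − 9.6 × 12.0 = 21.8. IC holds (70 ≥ 21.8).
2 of 2 constraints hold, so this is a separating equilibrium.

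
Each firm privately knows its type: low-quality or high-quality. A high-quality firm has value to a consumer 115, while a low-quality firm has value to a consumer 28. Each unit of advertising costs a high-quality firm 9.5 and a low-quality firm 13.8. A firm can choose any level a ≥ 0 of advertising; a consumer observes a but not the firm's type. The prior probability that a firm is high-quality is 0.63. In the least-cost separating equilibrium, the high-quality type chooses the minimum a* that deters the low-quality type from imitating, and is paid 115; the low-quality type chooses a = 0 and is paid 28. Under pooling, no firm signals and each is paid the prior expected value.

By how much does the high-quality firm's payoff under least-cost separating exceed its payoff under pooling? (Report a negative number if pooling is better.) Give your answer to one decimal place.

-27.7

Least-cost separating signal: a* solves 28 = 115 − 13.8·a*, so a* = (115 − 28)/13.8 ≈ 6.3043.
High-quality type's separating payoff: 115 − 9.5 × a* = 115 − 9.5 × (115 − 28)/13.8 = 115 − 826.5/13.8 ≈ 55.109.
Pooling payoff: 0.63 × 115 + 0.37 × 28 = 82.81.
Difference: 55.109 − 82.81 = -27.701, i.e. -27.7 to one decimal place.
The high-quality type would prefer the pooling outcome.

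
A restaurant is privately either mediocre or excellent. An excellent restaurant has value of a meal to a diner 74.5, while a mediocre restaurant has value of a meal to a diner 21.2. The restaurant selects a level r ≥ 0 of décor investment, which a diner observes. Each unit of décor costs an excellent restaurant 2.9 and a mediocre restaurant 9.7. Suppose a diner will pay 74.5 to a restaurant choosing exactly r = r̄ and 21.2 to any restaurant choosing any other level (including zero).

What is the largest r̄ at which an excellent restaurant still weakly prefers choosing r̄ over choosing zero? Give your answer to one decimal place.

Choosing r̄ yields the excellent type 74.5 − 2.9·r̄; choosing zero yields 21.2.
The excellent type is indifferent at 74.5 − 2.9·r̄ = 21.2, i.e. r̄ = (74.5 − 21.2) / 2.9 ≈ 18.4.
For any r̄ above 18.4 the excellent type would rather pool at zero, so separation collapses.

18.4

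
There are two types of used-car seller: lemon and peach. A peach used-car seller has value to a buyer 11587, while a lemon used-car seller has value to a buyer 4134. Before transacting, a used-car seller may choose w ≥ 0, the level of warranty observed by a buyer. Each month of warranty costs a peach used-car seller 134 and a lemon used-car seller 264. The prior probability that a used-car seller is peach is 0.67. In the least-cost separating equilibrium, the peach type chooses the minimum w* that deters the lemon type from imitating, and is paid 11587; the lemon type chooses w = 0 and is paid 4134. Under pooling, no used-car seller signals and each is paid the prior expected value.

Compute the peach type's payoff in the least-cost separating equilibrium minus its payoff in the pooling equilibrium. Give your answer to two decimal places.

-1323.47

Least-cost separating signal: w* solves 4134 = 11587 − 264·w*, so w* = (11587 − 4134)/264 ≈ 28.2311.
Peach type's separating payoff: 11587 − 134 × w* = 11587 − 134 × (11587 − 4134)/264 = 11587 − 998702/264 ≈ 7804.0379.
Pooling payoff: 0.67 × 11587 + 0.33 × 4134 = 9127.51.
Difference: 7804.0379 − 9127.51 = -1323.4721, i.e. -1323.47 to two decimal places.
The peach type would prefer the pooling outcome.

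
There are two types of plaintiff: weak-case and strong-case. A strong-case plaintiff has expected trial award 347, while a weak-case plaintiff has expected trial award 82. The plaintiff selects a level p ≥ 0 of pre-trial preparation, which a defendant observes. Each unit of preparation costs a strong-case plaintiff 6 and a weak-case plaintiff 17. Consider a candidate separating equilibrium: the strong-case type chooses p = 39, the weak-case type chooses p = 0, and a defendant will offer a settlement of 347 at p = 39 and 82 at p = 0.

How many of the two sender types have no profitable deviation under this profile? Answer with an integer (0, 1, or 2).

2

Weak-case type: stay at 0 → 82; mimic → 347 − 17 × 39 = -316. IC holds (82 ≥ -316).
Strong-case type: signal → 347 − 6 × 39 = 113; deviate to 0 → 82. IC holds (113 ≥ 82).
2 of 2 constraints hold, so this is a separating equilibrium.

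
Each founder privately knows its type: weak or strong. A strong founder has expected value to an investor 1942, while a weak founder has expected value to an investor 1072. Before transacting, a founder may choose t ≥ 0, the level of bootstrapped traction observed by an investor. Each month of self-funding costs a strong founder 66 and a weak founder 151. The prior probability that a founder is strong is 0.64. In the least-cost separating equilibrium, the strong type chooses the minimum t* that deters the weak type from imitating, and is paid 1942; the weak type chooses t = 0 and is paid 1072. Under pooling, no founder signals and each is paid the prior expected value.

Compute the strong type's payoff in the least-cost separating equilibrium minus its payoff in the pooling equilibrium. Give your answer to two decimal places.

-67.06

Least-cost separating signal: t* solves 1072 = 1942 − 151·t*, so t* = (1942 − 1072)/151 ≈ 5.7616.
Strong type's separating payoff: 1942 − 66 × t* = 1942 − 66 × (1942 − 1072)/151 = 1942 − 57420/151 ≈ 1561.7351.
Pooling payoff: 0.64 × 1942 + 0.36 × 1072 = 1628.8.
Difference: 1561.7351 − 1628.8 = -67.0649, i.e. -67.06 to two decimal places.
The strong type would prefer the pooling outcome.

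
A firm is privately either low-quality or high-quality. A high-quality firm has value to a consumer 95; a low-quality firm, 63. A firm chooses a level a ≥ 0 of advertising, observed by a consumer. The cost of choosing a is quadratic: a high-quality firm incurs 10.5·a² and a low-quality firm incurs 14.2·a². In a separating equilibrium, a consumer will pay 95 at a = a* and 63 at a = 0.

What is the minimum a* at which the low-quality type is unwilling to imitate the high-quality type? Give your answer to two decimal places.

1.50

The low-quality type at a = 0 receives 63; imitating at a* yields 95 − 14.2·a*².
Indifference: 63 = 95 − 14.2·a*², so a*² = (95 − 63) / 14.2 ≈ 2.2535.
a* = √2.2535 ≈ 1.50.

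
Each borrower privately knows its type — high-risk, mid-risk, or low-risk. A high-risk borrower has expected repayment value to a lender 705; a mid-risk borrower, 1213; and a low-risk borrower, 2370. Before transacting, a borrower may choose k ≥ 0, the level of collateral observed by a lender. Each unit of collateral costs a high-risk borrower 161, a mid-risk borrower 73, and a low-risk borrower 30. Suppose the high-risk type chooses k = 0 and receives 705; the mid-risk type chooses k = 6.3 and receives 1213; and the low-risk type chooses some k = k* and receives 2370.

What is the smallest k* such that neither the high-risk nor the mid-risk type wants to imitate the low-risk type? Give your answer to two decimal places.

High-risk type (on-path payoff 705) won't mimic when 705 ≥ 2370 − 161·k*, i.e. k* ≥ 10.34.
Mid-risk type (on-path payoff 1213 − 73×6.3 = 753.1) won't mimic when 753.1 ≥ 2370 − 73·k*, i.e. k* ≥ 22.15.
Both must hold, so k* = max(10.34, 22.15) = 22.15. The mid-risk type's constraint binds.

22.15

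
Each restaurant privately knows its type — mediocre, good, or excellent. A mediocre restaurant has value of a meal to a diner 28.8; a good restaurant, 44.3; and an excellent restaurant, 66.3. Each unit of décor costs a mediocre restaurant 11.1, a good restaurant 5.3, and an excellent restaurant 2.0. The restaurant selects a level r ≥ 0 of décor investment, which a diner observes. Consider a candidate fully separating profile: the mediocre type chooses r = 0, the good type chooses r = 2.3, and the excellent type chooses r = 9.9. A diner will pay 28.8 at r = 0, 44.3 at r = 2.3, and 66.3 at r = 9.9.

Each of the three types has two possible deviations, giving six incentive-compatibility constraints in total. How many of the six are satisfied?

6

Good (own payoff 44.3 − 5.3×2.3 = 32.11): to r=0 gives 28.8 → no gain ✓; to r=9.9 gives 66.3 − 5.3×9.9 = 13.83 → no gain ✓.
Mediocre (own payoff 28.8): to r=2.3 gives 44.3 − 11.1×2.3 = 18.77 → no gain ✓; to r=9.9 gives 66.3 − 11.1×9.9 = -43.59 → no gain ✓.
Excellent (own payoff 66.3 − 2.0×9.9 = 46.5): to r=0 gives 28.8 → no gain ✓; to r=2.3 gives 44.3 − 2.0×2.3 = 39.7 → no gain ✓.
6 of the 6 constraints hold; this profile is a separating equilibrium.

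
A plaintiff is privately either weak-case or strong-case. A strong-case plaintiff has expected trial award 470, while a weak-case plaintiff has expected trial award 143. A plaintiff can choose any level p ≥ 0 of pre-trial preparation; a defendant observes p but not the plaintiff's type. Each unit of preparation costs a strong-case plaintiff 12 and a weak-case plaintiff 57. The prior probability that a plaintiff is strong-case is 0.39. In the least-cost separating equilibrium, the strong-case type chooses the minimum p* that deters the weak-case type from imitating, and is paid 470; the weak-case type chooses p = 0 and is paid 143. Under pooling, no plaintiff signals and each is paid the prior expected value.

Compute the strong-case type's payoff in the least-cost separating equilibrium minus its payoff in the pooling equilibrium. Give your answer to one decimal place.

130.6

Least-cost separating signal: p* solves 143 = 470 − 57·p*, so p* = (470 − 143)/57 ≈ 5.7368.
Strong-case type's separating payoff: 470 − 12 × p* = 470 − 12 × (470 − 143)/57 = 470 − 3924/57 ≈ 401.158.
Pooling payoff: 0.39 × 470 + 0.61 × 143 = 270.53.
Difference: 401.158 − 270.53 = 130.628, i.e. 130.6 to one decimal place.
The strong-case type prefers to separate.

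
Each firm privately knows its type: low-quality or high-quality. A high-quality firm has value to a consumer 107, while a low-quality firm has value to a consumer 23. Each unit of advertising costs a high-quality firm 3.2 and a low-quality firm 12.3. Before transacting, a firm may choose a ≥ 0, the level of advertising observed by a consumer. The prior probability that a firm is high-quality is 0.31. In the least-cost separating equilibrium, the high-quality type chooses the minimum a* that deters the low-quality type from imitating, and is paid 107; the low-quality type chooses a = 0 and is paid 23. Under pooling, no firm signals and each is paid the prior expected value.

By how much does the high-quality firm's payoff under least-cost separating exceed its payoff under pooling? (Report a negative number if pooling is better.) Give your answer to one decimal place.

Least-cost separating signal: a* solves 23 = 107 − 12.3·a*, so a* = (107 − 23)/12.3 ≈ 6.8293.
High-quality type's separating payoff: 107 − 3.2 × a* = 107 − 3.2 × (107 − 23)/12.3 = 107 − 268.8/12.3 ≈ 85.146.
Pooling payoff: 0.31 × 107 + 0.69 × 23 = 49.04.
Difference: 85.146 − 49.04 = 36.106, i.e. 36.1 to one decimal place.
The high-quality type prefers to separate.

36.1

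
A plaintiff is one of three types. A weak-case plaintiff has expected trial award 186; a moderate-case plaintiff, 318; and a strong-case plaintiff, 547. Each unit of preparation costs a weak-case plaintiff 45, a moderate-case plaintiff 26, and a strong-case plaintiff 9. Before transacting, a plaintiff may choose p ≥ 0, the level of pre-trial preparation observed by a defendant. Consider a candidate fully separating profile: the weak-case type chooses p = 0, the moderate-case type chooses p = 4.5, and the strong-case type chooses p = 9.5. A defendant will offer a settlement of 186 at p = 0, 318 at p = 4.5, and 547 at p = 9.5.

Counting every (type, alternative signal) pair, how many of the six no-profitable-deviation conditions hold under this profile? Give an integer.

5

Weak-case (own payoff 186): to p=4.5 gives 318 − 45×4.5 = 115.5 → no gain ✓; to p=9.5 gives 547 − 45×9.5 = 119.5 → no gain ✓.
Strong-case (own payoff 547 − 9×9.5 = 461.5): to p=0 gives 186 → no gain ✓; to p=4.5 gives 318 − 9×4.5 = 277.5 → no gain ✓.
Moderate-case (own payoff 318 − 26×4.5 = 201): to p=0 gives 186 → no gain ✓; to p=9.5 gives 547 − 26×9.5 = 300 → profitable ✗.
5 of the 6 constraints hold; not an equilibrium.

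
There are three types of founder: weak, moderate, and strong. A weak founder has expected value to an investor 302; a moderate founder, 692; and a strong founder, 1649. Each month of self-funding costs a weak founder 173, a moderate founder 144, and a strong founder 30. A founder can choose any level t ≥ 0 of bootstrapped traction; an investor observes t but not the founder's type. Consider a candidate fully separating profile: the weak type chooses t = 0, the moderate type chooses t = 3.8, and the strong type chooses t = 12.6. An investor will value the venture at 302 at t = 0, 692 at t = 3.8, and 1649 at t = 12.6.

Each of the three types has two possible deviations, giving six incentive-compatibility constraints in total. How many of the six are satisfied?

Strong (own payoff 1649 − 30×12.6 = 1271): to t=0 gives 302 → no gain ✓; to t=3.8 gives 692 − 30×3.8 = 578 → no gain ✓.
Weak (own payoff 302): to t=3.8 gives 692 − 173×3.8 = 34.6 → no gain ✓; to t=12.6 gives 1649 − 173×12.6 = -530.8 → no gain ✓.
Moderate (own payoff 692 − 144×3.8 = 144.8): to t=0 gives 302 → profitable ✗; to t=12.6 gives 1649 − 144×12.6 = -165.4 → no gain ✓.
5 of the 6 constraints hold; not an equilibrium.

5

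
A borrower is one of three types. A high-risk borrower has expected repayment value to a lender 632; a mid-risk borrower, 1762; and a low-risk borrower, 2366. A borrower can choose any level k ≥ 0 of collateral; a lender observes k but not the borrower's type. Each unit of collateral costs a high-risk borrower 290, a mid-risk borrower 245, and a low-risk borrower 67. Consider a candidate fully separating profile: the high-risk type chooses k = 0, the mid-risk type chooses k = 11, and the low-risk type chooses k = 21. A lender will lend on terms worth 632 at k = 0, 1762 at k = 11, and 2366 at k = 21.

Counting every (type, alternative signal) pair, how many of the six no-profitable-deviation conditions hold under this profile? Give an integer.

Mid-risk (own payoff 1762 − 245×11 = -933): to k=0 gives 632 → profitable ✗; to k=21 gives 2366 − 245×21 = -2779 → no gain ✓.
Low-risk (own payoff 2366 − 67×21 = 959): to k=0 gives 632 → no gain ✓; to k=11 gives 1762 − 67×11 = 1025 → profitable ✗.
High-risk (own payoff 632): to k=11 gives 1762 − 290×11 = -1428 → no gain ✓; to k=21 gives 2366 − 290×21 = -3724 → no gain ✓.
4 of the 6 constraints hold; not an equilibrium.

4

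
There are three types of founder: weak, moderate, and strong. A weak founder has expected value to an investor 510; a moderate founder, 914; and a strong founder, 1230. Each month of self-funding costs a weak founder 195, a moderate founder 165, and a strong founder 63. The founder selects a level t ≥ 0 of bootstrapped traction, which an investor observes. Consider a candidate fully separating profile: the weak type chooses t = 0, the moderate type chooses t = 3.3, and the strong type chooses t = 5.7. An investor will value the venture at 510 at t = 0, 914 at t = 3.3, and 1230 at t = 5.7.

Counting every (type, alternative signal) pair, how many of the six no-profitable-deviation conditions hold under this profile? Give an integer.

5

Moderate (own payoff 914 − 165×3.3 = 369.5): to t=0 gives 510 → profitable ✗; to t=5.7 gives 1230 − 165×5.7 = 289.5 → no gain ✓.
Strong (own payoff 1230 − 63×5.7 = 870.9): to t=0 gives 510 → no gain ✓; to t=3.3 gives 914 − 63×3.3 = 706.1 → no gain ✓.
Weak (own payoff 510): to t=3.3 gives 914 − 195×3.3 = 270.5 → no gain ✓; to t=5.7 gives 1230 − 195×5.7 = 118.5 → no gain ✓.
5 of the 6 constraints hold; not an equilibrium.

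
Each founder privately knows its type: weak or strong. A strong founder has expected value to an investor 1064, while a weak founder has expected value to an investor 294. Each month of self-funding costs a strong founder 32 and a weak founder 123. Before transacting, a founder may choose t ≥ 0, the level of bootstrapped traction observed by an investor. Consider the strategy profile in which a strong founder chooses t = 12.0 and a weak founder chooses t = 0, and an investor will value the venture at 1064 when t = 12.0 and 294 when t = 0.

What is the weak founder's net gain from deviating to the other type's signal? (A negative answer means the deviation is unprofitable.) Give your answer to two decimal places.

-706.00

Playing t = 0 the weak founder receives 294.
Deviating to t = 12.0 brings payment 1064 at cost 123 × 12.0 = 1476, netting -412.
Gain from deviating: -412 − 294 = -706.00.
The gain is negative, so the weak type's incentive-compatibility constraint is satisfied.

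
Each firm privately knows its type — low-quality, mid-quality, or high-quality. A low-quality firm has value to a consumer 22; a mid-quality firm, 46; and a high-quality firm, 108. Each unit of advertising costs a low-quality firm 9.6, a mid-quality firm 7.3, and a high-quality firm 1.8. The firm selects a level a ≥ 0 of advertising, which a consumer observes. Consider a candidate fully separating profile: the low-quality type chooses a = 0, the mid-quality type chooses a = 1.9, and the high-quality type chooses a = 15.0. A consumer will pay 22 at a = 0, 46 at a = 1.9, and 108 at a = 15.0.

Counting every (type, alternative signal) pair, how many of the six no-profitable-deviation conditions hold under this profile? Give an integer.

Low-quality (own payoff 22): to a=1.9 gives 46 − 9.6×1.9 = 27.76 → profitable ✗; to a=15.0 gives 108 − 9.6×15.0 = -36 → no gain ✓.
Mid-quality (own payoff 46 − 7.3×1.9 = 32.13): to a=0 gives 22 → no gain ✓; to a=15.0 gives 108 − 7.3×15.0 = -1.5 → no gain ✓.
High-quality (own payoff 108 − 1.8×15.0 = 81): to a=0 gives 22 → no gain ✓; to a=1.9 gives 46 − 1.8×1.9 = 42.58 → no gain ✓.
5 of the 6 constraints hold; not an equilibrium.

5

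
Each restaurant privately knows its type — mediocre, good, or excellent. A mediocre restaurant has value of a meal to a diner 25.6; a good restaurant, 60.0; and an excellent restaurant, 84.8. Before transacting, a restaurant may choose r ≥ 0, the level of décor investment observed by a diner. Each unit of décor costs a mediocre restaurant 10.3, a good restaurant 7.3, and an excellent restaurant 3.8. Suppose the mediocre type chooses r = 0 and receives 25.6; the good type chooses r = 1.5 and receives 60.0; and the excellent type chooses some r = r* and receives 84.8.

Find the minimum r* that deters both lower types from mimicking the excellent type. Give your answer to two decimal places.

5.75

Good type (on-path payoff 60.0 − 7.3×1.5 = 49.05) won't mimic when 49.05 ≥ 84.8 − 7.3·r*, i.e. r* ≥ 4.90.
Mediocre type (on-path payoff 25.6) won't mimic when 25.6 ≥ 84.8 − 10.3·r*, i.e. r* ≥ 5.75.
Both must hold, so r* = max(5.75, 4.90) = 5.75. The mediocre type's constraint binds.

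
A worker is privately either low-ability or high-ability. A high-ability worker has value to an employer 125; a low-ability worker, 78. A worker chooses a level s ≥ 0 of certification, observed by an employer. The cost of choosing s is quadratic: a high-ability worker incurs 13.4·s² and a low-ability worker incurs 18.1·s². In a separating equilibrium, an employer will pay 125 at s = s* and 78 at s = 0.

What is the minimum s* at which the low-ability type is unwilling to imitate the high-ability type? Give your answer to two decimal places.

1.61

The low-ability type at s = 0 receives 78; imitating at s* yields 125 − 18.1·s*².
Indifference: 78 = 125 − 18.1·s*², so s*² = (125 − 78) / 18.1 ≈ 2.5967.
s* = √2.5967 ≈ 1.61.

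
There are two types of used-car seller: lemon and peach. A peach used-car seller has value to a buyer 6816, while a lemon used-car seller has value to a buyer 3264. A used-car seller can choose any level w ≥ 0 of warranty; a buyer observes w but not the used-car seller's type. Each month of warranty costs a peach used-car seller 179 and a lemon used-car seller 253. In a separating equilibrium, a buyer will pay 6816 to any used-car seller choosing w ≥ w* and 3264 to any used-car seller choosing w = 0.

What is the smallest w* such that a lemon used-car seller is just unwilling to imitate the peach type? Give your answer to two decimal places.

A lemon used-car seller choosing w = 0 receives 3264.
Imitating at w* instead would pay 6816 at cost 253·w*, netting 6816 − 253·w*.
Indifference: 3264 = 6816 − 253·w*, so w* = (6816 − 3264) / 253 ≈ 14.04.
This is the lemon type's binding incentive-compatibility constraint; any w ≥ 14.04 sustains separation on that side.

14.04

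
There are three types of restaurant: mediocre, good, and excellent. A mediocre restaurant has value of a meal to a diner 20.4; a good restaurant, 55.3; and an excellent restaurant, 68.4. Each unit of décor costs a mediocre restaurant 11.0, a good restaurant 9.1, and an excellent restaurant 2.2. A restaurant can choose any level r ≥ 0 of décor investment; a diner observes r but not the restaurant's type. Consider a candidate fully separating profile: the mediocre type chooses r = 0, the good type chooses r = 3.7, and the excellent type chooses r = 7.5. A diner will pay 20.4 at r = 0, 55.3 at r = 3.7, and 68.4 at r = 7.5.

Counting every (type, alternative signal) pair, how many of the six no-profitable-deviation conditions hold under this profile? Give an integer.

Mediocre (own payoff 20.4): to r=3.7 gives 55.3 − 11.0×3.7 = 14.6 → no gain ✓; to r=7.5 gives 68.4 − 11.0×7.5 = -14.1 → no gain ✓.
Excellent (own payoff 68.4 − 2.2×7.5 = 51.9): to r=0 gives 20.4 → no gain ✓; to r=3.7 gives 55.3 − 2.2×3.7 = 47.16 → no gain ✓.
Good (own payoff 55.3 − 9.1×3.7 = 21.63): to r=0 gives 20.4 → no gain ✓; to r=7.5 gives 68.4 − 9.1×7.5 = 0.15 → no gain ✓.
6 of the 6 constraints hold; this profile is a separating equilibrium.

6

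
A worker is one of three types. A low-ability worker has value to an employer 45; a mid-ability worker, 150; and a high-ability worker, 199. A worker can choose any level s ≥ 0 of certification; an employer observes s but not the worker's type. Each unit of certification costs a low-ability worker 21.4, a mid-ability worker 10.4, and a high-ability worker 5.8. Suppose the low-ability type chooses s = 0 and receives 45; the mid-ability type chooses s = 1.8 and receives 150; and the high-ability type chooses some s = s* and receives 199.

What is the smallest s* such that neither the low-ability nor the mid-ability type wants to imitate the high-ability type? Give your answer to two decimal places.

Low-ability type (on-path payoff 45) won't mimic when 45 ≥ 199 − 21.4·s*, i.e. s* ≥ 7.20.
Mid-ability type (on-path payoff 150 − 10.4×1.8 = 131.28) won't mimic when 131.28 ≥ 199 − 10.4·s*, i.e. s* ≥ 6.51.
Both must hold, so s* = max(7.20, 6.51) = 7.20. The low-ability type's constraint binds.

7.20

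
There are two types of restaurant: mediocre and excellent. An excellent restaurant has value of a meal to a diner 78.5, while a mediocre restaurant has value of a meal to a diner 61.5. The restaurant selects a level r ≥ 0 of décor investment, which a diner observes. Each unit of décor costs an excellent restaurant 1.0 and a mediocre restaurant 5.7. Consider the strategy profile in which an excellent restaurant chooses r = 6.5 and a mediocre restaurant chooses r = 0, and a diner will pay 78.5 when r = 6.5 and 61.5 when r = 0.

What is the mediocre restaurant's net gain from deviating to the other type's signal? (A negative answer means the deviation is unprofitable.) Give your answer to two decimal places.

Playing r = 0 the mediocre restaurant receives 61.5.
Deviating to r = 6.5 brings payment 78.5 at cost 5.7 × 6.5 = 37.05, netting 41.45.
Gain from deviating: 41.45 − 61.5 = -20.05.
The gain is negative, so the mediocre type's incentive-compatibility constraint is satisfied.

-20.05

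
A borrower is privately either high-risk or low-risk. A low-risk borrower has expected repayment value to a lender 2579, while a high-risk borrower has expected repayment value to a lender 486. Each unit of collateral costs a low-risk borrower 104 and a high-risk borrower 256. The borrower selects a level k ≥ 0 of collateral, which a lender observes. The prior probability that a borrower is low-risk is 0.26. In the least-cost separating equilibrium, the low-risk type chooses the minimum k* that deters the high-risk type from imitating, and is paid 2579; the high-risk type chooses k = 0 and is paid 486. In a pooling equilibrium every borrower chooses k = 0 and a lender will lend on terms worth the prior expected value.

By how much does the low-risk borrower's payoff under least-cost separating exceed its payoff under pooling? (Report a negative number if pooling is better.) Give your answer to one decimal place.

698.5

Least-cost separating signal: k* solves 486 = 2579 − 256·k*, so k* = (2579 − 486)/256 ≈ 8.1758.
Low-risk type's separating payoff: 2579 − 104 × k* = 2579 − 104 × (2579 − 486)/256 = 2579 − 217672/256 ≈ 1728.719.
Pooling payoff: 0.26 × 2579 + 0.74 × 486 = 1030.18.
Difference: 1728.719 − 1030.18 = 698.539, i.e. 698.5 to one decimal place.
The low-risk type prefers to separate.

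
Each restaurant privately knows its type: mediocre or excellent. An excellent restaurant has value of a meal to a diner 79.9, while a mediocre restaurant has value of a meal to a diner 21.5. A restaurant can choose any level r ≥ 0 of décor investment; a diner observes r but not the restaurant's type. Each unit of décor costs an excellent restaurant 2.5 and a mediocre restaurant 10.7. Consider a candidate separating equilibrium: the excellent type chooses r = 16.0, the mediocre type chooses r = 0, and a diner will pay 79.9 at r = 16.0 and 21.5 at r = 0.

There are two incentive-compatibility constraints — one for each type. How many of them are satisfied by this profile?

2

Excellent type: signal → 79.9 − 2.5 × 16.0 = 39.9; deviate to 0 → 21.5. IC holds (39.9 ≥ 21.5).
Mediocre type: stay at 0 → 21.5; mimic → 79.9 − 10.7 × 16.0 = -91.3. IC holds (21.5 ≥ -91.3).
2 of 2 constraints hold, so this is a separating equilibrium.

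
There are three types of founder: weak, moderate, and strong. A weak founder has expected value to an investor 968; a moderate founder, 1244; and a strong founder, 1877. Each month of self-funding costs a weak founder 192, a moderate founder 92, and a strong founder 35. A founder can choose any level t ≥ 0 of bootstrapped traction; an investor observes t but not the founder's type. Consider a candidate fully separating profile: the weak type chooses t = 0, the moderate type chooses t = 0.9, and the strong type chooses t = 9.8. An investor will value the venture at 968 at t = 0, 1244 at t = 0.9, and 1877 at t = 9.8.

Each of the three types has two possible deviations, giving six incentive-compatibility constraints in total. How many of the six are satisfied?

5

Moderate (own payoff 1244 − 92×0.9 = 1161.2): to t=0 gives 968 → no gain ✓; to t=9.8 gives 1877 − 92×9.8 = 975.4 → no gain ✓.
Weak (own payoff 968): to t=0.9 gives 1244 − 192×0.9 = 1071.2 → profitable ✗; to t=9.8 gives 1877 − 192×9.8 = -4.6 → no gain ✓.
Strong (own payoff 1877 − 35×9.8 = 1534): to t=0 gives 968 → no gain ✓; to t=0.9 gives 1244 − 35×0.9 = 1212.5 → no gain ✓.
5 of the 6 constraints hold; not an equilibrium.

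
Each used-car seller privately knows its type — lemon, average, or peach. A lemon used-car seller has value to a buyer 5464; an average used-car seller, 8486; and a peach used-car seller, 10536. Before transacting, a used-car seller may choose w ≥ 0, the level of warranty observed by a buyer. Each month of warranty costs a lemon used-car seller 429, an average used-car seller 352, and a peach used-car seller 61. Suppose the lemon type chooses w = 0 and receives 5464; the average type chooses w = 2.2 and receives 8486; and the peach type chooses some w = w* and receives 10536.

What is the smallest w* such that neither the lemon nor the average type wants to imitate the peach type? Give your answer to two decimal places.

11.82

Average type (on-path payoff 8486 − 352×2.2 = 7711.6) won't mimic when 7711.6 ≥ 10536 − 352·w*, i.e. w* ≥ 8.02.
Lemon type (on-path payoff 5464) won't mimic when 5464 ≥ 10536 − 429·w*, i.e. w* ≥ 11.82.
Both must hold, so w* = max(11.82, 8.02) = 11.82. The lemon type's constraint binds.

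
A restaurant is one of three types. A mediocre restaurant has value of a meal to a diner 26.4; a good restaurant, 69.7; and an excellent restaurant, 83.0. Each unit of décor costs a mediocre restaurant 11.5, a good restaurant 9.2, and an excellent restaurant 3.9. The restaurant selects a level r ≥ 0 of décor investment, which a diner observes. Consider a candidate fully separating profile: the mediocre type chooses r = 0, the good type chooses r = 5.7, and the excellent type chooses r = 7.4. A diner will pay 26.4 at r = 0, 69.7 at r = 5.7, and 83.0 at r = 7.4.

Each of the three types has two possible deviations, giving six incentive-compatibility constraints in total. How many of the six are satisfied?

5

Mediocre (own payoff 26.4): to r=5.7 gives 69.7 − 11.5×5.7 = 4.15 → no gain ✓; to r=7.4 gives 83.0 − 11.5×7.4 = -2.1 → no gain ✓.
Good (own payoff 69.7 − 9.2×5.7 = 17.26): to r=0 gives 26.4 → profitable ✗; to r=7.4 gives 83.0 − 9.2×7.4 = 14.92 → no gain ✓.
Excellent (own payoff 83.0 − 3.9×7.4 = 54.14): to r=0 gives 26.4 → no gain ✓; to r=5.7 gives 69.7 − 3.9×5.7 = 47.47 → no gain ✓.
5 of the 6 constraints hold; not an equilibrium.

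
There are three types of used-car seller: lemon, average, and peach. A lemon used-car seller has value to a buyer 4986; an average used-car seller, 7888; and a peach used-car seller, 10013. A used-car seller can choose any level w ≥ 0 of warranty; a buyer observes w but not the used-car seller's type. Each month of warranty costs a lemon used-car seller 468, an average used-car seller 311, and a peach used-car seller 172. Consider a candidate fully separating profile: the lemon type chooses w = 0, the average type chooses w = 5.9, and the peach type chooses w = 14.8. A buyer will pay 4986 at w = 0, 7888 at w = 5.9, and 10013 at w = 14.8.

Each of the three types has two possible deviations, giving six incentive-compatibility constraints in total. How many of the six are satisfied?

Lemon (own payoff 4986): to w=5.9 gives 7888 − 468×5.9 = 5126.8 → profitable ✗; to w=14.8 gives 10013 − 468×14.8 = 3086.6 → no gain ✓.
Peach (own payoff 10013 − 172×14.8 = 7467.4): to w=0 gives 4986 → no gain ✓; to w=5.9 gives 7888 − 172×5.9 = 6873.2 → no gain ✓.
Average (own payoff 7888 − 311×5.9 = 6053.1): to w=0 gives 4986 → no gain ✓; to w=14.8 gives 10013 − 311×14.8 = 5410.2 → no gain ✓.
5 of the 6 constraints hold; not an equilibrium.

5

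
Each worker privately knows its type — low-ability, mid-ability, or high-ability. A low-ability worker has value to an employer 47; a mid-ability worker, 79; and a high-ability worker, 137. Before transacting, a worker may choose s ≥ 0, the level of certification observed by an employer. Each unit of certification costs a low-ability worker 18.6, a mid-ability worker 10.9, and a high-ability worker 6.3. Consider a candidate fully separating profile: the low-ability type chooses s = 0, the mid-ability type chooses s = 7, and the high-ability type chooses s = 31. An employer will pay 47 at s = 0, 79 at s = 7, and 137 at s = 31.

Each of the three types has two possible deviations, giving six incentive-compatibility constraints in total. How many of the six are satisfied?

Mid-ability (own payoff 79 − 10.9×7 = 2.7): to s=0 gives 47 → profitable ✗; to s=31 gives 137 − 10.9×31 = -200.9 → no gain ✓.
High-ability (own payoff 137 − 6.3×31 = -58.3): to s=0 gives 47 → profitable ✗; to s=7 gives 79 − 6.3×7 = 34.9 → profitable ✗.
Low-ability (own payoff 47): to s=7 gives 79 − 18.6×7 = -51.2 → no gain ✓; to s=31 gives 137 − 18.6×31 = -439.6 → no gain ✓.
3 of the 6 constraints hold; not an equilibrium.

3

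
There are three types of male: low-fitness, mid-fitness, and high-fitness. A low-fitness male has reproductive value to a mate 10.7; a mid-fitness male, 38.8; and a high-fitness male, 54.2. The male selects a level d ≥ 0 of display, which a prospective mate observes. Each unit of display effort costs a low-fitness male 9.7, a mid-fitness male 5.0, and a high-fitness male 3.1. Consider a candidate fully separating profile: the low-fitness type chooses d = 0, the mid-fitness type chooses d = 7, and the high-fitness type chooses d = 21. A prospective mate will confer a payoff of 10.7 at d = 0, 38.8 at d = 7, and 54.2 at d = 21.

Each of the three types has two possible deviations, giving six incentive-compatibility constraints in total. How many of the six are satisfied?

High-fitness (own payoff 54.2 − 3.1×21 = -10.9): to d=0 gives 10.7 → profitable ✗; to d=7 gives 38.8 − 3.1×7 = 17.1 → profitable ✗.
Mid-fitness (own payoff 38.8 − 5.0×7 = 3.8): to d=0 gives 10.7 → profitable ✗; to d=21 gives 54.2 − 5.0×21 = -50.8 → no gain ✓.
Low-fitness (own payoff 10.7): to d=7 gives 38.8 − 9.7×7 = -29.1 → no gain ✓; to d=21 gives 54.2 − 9.7×21 = -149.5 → no gain ✓.
3 of the 6 constraints hold; not an equilibrium.

3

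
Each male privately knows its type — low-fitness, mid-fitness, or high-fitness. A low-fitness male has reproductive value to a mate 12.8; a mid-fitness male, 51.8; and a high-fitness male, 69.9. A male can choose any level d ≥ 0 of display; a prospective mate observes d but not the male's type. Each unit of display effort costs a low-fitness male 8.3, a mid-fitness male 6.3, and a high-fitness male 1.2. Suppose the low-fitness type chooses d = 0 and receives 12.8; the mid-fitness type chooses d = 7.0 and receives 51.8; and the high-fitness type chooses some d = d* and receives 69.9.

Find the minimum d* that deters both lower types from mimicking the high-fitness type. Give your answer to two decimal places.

9.87

Low-fitness type (on-path payoff 12.8) won't mimic when 12.8 ≥ 69.9 − 8.3·d*, i.e. d* ≥ 6.88.
Mid-fitness type (on-path payoff 51.8 − 6.3×7.0 = 7.7) won't mimic when 7.7 ≥ 69.9 − 6.3·d*, i.e. d* ≥ 9.87.
Both must hold, so d* = max(6.88, 9.87) = 9.87. The mid-fitness type's constraint binds.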